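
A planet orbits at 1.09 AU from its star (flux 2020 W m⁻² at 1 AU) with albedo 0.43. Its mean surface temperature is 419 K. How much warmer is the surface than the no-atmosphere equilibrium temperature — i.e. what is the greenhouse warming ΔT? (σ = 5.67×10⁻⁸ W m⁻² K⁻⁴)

S = 2020/1.09² = 1700 W m⁻².
T_eq = [S(1−A)/(4σ)]^(1/4) = [1700×0.57/(4×5.67×10⁻⁸)]^(1/4) = 255.7 K.
ΔT = T_surf − T_eq = 419 − 255.7.

ΔT ≈ 163.3 K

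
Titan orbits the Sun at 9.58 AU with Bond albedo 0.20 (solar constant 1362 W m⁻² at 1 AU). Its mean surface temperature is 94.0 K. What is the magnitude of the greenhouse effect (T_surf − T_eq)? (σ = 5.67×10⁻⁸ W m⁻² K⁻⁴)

S = 1362/9.58² = 14.84 W m⁻².
T_eq = [S(1−A)/(4σ)]^(1/4) = [14.84×0.80/(4×5.67×10⁻⁸)]^(1/4) = 85.1 K.
ΔT = T_surf − T_eq = 94 − 85.1.

ΔT ≈ 8.9 K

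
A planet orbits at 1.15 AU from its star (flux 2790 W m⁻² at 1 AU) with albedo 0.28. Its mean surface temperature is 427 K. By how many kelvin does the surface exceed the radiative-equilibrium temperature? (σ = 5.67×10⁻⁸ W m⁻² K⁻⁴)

S = 2790/1.15² = 2110 W m⁻².
T_eq = [S(1−A)/(4σ)]^(1/4) = [2110×0.72/(4×5.67×10⁻⁸)]^(1/4) = 286.1 K.
ΔT = T_surf − T_eq = 427 − 286.1.

ΔT ≈ 140.9 K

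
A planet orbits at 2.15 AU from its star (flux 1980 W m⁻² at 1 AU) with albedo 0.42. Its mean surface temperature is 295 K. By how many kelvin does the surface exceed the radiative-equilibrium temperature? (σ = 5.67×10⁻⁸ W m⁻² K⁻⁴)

S = 1980/2.15² = 428.3 W m⁻².
T_eq = [S(1−A)/(4σ)]^(1/4) = [428.3×0.58/(4×5.67×10⁻⁸)]^(1/4) = 181.9 K.
ΔT = T_surf − T_eq = 295 − 181.9.

ΔT ≈ 113.1 K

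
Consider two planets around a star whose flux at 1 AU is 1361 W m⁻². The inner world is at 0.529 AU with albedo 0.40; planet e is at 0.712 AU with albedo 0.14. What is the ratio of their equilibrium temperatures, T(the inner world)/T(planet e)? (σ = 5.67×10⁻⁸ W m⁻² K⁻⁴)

T_eq = [S₀(1−A)/(4σd²)]^(1/4), so T ∝ (1−A)^(1/4) / √d.
T₁ = [1361×0.60/(4×5.67×10⁻⁸×0.529²)]^(1/4) = 336.79 K.
T₂ = [1361×0.86/(4×5.67×10⁻⁸×0.712²)]^(1/4) = 317.64 K.

T₁/T₂ ≈ 1.060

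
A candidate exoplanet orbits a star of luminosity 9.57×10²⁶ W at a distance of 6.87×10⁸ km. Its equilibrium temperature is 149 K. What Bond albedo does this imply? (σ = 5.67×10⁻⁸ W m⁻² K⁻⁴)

A ≈ 0.31

d = 6.87×10⁸ km = 6.87×10¹¹ m.
Flux: S = L/(4πd²) = 9.57×10²⁶/(4π×(6.87×10¹¹)²) = 161 W m⁻².
From T_eq⁴ = S(1−A)/(4σ): 1−A = 4σT_eq⁴/S.
1−A = 4 × 5.67×10⁻⁸ × (149)⁴ / 161 = 0.693.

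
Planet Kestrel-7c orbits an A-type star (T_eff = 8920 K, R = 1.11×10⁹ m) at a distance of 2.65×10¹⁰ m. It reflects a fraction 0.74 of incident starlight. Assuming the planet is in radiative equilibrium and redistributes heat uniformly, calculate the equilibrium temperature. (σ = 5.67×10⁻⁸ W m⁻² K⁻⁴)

L = 4πR_⋆²σT_⋆⁴ = 4π(1.11×10⁹)² × 5.67×10⁻⁸ × (8920)⁴ = 5.56×10²⁷ W.
S = L/(4πd²) = 6.30×10⁵ W m⁻².
Energy balance: absorbed = emitted ⇒ πR²·S(1−A) = 4πR²·σT_eq⁴, so T_eq⁴ = S(1−A)/(4σ).
T_eq = [6.30×10⁵ × 0.26 / (4 × 5.67×10⁻⁸)]^(1/4) = (7.22×10¹¹)^(1/4) = 922 K.

T_eq ≈ 922 K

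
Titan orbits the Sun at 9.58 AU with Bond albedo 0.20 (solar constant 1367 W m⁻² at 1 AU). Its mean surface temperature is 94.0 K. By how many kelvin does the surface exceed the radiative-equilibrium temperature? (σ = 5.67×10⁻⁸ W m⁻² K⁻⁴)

S = 1367/9.58² = 14.89 W m⁻².
T_eq = [S(1−A)/(4σ)]^(1/4) = [14.89×0.80/(4×5.67×10⁻⁸)]^(1/4) = 85.1 K.
ΔT = T_surf − T_eq = 94 − 85.1.

ΔT ≈ 8.9 K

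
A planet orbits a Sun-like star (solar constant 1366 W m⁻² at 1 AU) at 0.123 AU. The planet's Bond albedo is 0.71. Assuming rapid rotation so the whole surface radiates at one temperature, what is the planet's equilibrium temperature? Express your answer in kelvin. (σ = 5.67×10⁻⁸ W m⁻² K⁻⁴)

Flux at 0.123 AU: S = 1366/0.123² = 9.03×10⁴ W m⁻².
Energy balance: absorbed = emitted ⇒ πR²·S(1−A) = 4πR²·σT_eq⁴, so T_eq⁴ = S(1−A)/(4σ).
T_eq = [9.03×10⁴ × 0.29 / (4 × 5.67×10⁻⁸)]^(1/4) = (1.15×10¹¹)^(1/4) = 583 K.

T_eq ≈ 583 K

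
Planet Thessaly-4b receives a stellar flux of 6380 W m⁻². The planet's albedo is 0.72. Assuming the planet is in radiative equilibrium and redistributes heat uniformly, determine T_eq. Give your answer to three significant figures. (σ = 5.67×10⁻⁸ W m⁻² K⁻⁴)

Energy balance: absorbed = emitted ⇒ πR²·S(1−A) = 4πR²·σT_eq⁴, so T_eq⁴ = S(1−A)/(4σ).
T_eq = [6380 × 0.28 / (4 × 5.67×10⁻⁸)]^(1/4) = (7.88×10⁹)^(1/4) = 298 K.

T_eq ≈ 298 K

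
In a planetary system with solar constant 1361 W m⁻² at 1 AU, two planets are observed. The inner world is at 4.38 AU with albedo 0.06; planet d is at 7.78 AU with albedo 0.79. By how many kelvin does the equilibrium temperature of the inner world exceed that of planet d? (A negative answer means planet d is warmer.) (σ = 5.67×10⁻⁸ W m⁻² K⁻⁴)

ΔT ≈ 63.4 K

T_eq = [S₀(1−A)/(4σd²)]^(1/4), so T ∝ (1−A)^(1/4) / √d.
T₁ = [1361×0.94/(4×5.67×10⁻⁸×4.38²)]^(1/4) = 130.95 K.
T₂ = [1361×0.21/(4×5.67×10⁻⁸×7.78²)]^(1/4) = 67.55 K.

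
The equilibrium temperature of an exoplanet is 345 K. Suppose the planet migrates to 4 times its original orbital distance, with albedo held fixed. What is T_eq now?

T_eq ≈ 172 K

T_eq ∝ L^(1/4) · d^(−1/2).
T′ = 345 / 4^(1/2) = 172 K.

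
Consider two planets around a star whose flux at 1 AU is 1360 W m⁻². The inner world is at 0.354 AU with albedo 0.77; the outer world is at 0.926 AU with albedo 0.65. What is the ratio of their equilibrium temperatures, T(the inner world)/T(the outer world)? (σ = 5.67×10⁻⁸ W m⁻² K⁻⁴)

T_eq = [S₀(1−A)/(4σd²)]^(1/4), so T ∝ (1−A)^(1/4) / √d.
T₁ = [1360×0.23/(4×5.67×10⁻⁸×0.354²)]^(1/4) = 323.90 K.
T₂ = [1360×0.35/(4×5.67×10⁻⁸×0.926²)]^(1/4) = 222.43 K.

T₁/T₂ ≈ 1.456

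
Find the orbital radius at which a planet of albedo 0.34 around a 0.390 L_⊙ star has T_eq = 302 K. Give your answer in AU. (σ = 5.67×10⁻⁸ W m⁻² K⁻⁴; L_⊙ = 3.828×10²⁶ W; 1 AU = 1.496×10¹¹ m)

d ≈ 0.431 AU

L = 0.390 × 3.828×10²⁶ = 1.49×10²⁶ W.
From T_eq⁴ = L(1−A)/(16πσd²): d = √[L(1−A)/(16πσT_eq⁴)].
d = √[1.49×10²⁶ × 0.66 / (16π × 5.67×10⁻⁸ × (302)⁴)] = 6.45×10¹⁰ m = 0.431 AU.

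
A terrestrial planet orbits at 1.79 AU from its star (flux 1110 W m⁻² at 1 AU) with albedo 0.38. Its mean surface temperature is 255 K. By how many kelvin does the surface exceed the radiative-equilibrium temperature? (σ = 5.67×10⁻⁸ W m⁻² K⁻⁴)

S = 1110/1.79² = 346.4 W m⁻².
T_eq = [S(1−A)/(4σ)]^(1/4) = [346.4×0.62/(4×5.67×10⁻⁸)]^(1/4) = 175.4 K.
ΔT = T_surf − T_eq = 255 − 175.4.

ΔT ≈ 79.6 K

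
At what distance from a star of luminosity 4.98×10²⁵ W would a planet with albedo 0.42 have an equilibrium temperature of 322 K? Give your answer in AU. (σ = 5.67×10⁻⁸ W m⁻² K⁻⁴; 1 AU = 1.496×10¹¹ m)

d ≈ 0.205 AU

From T_eq⁴ = L(1−A)/(16πσd²): d = √[L(1−A)/(16πσT_eq⁴)].
d = √[4.98×10²⁵ × 0.58 / (16π × 5.67×10⁻⁸ × (322)⁴)] = 3.07×10¹⁰ m = 0.205 AU.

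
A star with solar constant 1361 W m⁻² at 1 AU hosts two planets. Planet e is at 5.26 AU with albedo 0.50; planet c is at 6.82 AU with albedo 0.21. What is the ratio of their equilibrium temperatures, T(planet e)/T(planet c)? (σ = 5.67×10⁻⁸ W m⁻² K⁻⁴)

T₁/T₂ ≈ 1.016

T_eq = [S₀(1−A)/(4σd²)]^(1/4), so T ∝ (1−A)^(1/4) / √d.
T₁ = [1361×0.50/(4×5.67×10⁻⁸×5.26²)]^(1/4) = 102.05 K.
T₂ = [1361×0.79/(4×5.67×10⁻⁸×6.82²)]^(1/4) = 100.48 K.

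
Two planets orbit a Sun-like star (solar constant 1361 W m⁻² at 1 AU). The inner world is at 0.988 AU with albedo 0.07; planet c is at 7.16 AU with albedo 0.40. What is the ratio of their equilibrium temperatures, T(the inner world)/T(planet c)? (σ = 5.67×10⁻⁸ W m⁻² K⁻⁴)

T₁/T₂ ≈ 3.004

T_eq = [S₀(1−A)/(4σd²)]^(1/4), so T ∝ (1−A)^(1/4) / √d.
T₁ = [1361×0.93/(4×5.67×10⁻⁸×0.988²)]^(1/4) = 274.98 K.
T₂ = [1361×0.60/(4×5.67×10⁻⁸×7.16²)]^(1/4) = 91.55 K.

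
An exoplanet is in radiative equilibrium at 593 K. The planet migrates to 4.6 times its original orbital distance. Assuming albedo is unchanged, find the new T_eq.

T_eq ∝ L^(1/4) · d^(−1/2).
T′ = 593 / 4.6^(1/2) = 276 K.

T_eq ≈ 276 K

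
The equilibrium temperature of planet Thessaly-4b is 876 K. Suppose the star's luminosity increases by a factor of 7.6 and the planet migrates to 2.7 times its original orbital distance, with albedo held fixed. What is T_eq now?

T_eq ≈ 885 K

T_eq ∝ L^(1/4) · d^(−1/2).
T′ = 876 × 7.6^(1/4) / 2.7^(1/2) = 885 K.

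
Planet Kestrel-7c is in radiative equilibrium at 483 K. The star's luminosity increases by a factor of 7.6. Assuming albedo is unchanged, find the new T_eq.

T_eq ∝ L^(1/4) · d^(−1/2).
T′ = 483 × 7.6^(1/4) = 802 K.

T_eq ≈ 802 K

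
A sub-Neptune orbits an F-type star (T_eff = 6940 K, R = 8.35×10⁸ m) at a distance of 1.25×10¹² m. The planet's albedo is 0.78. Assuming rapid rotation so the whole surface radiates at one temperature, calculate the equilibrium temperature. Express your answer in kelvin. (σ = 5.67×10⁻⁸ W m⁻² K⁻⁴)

L = 4πR_⋆²σT_⋆⁴ = 4π(8.35×10⁸)² × 5.67×10⁻⁸ × (6940)⁴ = 1.15×10²⁷ W.
S = L/(4πd²) = 58.7 W m⁻².
Energy balance: absorbed = emitted ⇒ πR²·S(1−A) = 4πR²·σT_eq⁴, so T_eq⁴ = S(1−A)/(4σ).
T_eq = [58.7 × 0.22 / (4 × 5.67×10⁻⁸)]^(1/4) = (5.69×10⁷)^(1/4) = 86.9 K.

T_eq ≈ 86.9 K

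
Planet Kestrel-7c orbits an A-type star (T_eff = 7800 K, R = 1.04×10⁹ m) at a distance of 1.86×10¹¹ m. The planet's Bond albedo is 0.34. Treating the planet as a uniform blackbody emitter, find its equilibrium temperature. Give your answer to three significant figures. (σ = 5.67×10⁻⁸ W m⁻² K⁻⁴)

T_eq ≈ 372 K

L = 4πR_⋆²σT_⋆⁴ = 4π(1.04×10⁹)² × 5.67×10⁻⁸ × (7800)⁴ = 2.85×10²⁷ W.
S = L/(4πd²) = 6560 W m⁻².
Energy balance: absorbed = emitted ⇒ πR²·S(1−A) = 4πR²·σT_eq⁴, so T_eq⁴ = S(1−A)/(4σ).
T_eq = [6560 × 0.66 / (4 × 5.67×10⁻⁸)]^(1/4) = (1.91×10¹⁰)^(1/4) = 372 K.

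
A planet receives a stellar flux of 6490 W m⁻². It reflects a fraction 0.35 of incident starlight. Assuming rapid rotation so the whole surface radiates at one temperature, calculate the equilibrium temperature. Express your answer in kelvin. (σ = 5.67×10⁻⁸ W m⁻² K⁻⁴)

T_eq ≈ 369 K

Energy balance: absorbed = emitted ⇒ πR²·S(1−A) = 4πR²·σT_eq⁴, so T_eq⁴ = S(1−A)/(4σ).
T_eq = [6490 × 0.65 / (4 × 5.67×10⁻⁸)]^(1/4) = (1.86×10¹⁰)^(1/4) = 369 K.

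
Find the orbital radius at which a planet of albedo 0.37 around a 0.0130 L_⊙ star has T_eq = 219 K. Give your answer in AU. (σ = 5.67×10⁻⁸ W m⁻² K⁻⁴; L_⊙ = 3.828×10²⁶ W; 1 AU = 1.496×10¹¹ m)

L = 0.0130 × 3.828×10²⁶ = 4.98×10²⁴ W.
From T_eq⁴ = L(1−A)/(16πσd²): d = √[L(1−A)/(16πσT_eq⁴)].
d = √[4.98×10²⁴ × 0.63 / (16π × 5.67×10⁻⁸ × (219)⁴)] = 2.19×10¹⁰ m = 0.146 AU.

d ≈ 0.146 AU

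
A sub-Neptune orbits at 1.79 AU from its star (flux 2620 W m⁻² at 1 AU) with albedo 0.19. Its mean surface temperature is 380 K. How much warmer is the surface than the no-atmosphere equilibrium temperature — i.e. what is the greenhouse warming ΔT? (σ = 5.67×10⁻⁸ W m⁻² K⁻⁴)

S = 2620/1.79² = 817.7 W m⁻².
T_eq = [S(1−A)/(4σ)]^(1/4) = [817.7×0.81/(4×5.67×10⁻⁸)]^(1/4) = 232.5 K.
ΔT = T_surf − T_eq = 380 − 232.5.

ΔT ≈ 147.5 K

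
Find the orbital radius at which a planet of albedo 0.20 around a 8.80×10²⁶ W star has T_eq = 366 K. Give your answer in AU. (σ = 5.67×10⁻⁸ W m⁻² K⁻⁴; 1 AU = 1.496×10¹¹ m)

d ≈ 0.784 AU

From T_eq⁴ = L(1−A)/(16πσd²): d = √[L(1−A)/(16πσT_eq⁴)].
d = √[8.80×10²⁶ × 0.80 / (16π × 5.67×10⁻⁸ × (366)⁴)] = 1.17×10¹¹ m = 0.784 AU.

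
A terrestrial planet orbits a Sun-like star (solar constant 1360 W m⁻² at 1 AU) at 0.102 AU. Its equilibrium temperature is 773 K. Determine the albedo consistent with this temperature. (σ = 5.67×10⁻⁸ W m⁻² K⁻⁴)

A ≈ 0.38

Flux at 0.102 AU: S = 1360/0.102² = 1.31×10⁵ W m⁻².
From T_eq⁴ = S(1−A)/(4σ): 1−A = 4σT_eq⁴/S.
1−A = 4 × 5.67×10⁻⁸ × (773)⁴ / 1.31×10⁵ = 0.619.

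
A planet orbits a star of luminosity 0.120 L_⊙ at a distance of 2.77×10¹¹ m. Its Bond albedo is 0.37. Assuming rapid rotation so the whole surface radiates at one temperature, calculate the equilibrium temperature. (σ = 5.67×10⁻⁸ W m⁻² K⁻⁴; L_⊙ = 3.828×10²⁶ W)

L = 0.120 × 3.828×10²⁶ = 4.59×10²⁵ W.
Flux: S = L/(4πd²) = 4.59×10²⁵/(4π×(2.77×10¹¹)²) = 47.6 W m⁻².
Energy balance: absorbed = emitted ⇒ πR²·S(1−A) = 4πR²·σT_eq⁴, so T_eq⁴ = S(1−A)/(4σ).
T_eq = [47.6 × 0.63 / (4 × 5.67×10⁻⁸)]^(1/4) = (1.32×10⁸)^(1/4) = 107 K.

T_eq ≈ 107 K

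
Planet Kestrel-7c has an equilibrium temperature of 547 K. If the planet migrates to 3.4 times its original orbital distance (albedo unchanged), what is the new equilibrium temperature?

T_eq ∝ L^(1/4) · d^(−1/2).
T′ = 547 / 3.4^(1/2) = 297 K.

T_eq ≈ 297 K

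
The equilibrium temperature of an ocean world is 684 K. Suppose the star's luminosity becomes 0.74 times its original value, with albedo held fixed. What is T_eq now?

T_eq ≈ 634 K

T_eq ∝ L^(1/4) · d^(−1/2).
T′ = 684 × 0.74^(1/4) = 634 K.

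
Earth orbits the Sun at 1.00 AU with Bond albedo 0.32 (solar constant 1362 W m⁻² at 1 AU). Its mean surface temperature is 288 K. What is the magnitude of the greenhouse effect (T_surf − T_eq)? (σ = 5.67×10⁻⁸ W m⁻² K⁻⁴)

S = 1362/1.00² = 1362 W m⁻².
T_eq = [S(1−A)/(4σ)]^(1/4) = [1362×0.68/(4×5.67×10⁻⁸)]^(1/4) = 252.8 K.
ΔT = T_surf − T_eq = 288 − 252.8.

ΔT ≈ 35.2 K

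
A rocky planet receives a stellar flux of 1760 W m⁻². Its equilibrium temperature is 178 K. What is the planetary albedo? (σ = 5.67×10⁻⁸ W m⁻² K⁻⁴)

A ≈ 0.87

From T_eq⁴ = S(1−A)/(4σ): 1−A = 4σT_eq⁴/S.
1−A = 4 × 5.67×10⁻⁸ × (178)⁴ / 1760 = 0.129.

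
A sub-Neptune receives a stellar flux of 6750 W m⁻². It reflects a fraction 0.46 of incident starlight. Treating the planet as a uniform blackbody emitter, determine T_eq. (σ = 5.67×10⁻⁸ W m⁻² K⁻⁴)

T_eq ≈ 356 K

Energy balance: absorbed = emitted ⇒ πR²·S(1−A) = 4πR²·σT_eq⁴, so T_eq⁴ = S(1−A)/(4σ).
T_eq = [6750 × 0.54 / (4 × 5.67×10⁻⁸)]^(1/4) = (1.61×10¹⁰)^(1/4) = 356 K.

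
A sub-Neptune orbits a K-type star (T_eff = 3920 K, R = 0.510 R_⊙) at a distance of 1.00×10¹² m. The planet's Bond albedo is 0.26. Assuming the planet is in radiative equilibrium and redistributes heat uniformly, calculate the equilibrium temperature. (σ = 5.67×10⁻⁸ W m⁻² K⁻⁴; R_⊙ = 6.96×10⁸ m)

T_eq ≈ 48.4 K

R_⋆ = 0.510 × 6.96×10⁸ = 3.55×10⁸ m.
L = 4πR_⋆²σT_⋆⁴ = 4π(3.55×10⁸)² × 5.67×10⁻⁸ × (3920)⁴ = 2.12×10²⁵ W.
S = L/(4πd²) = 1.69 W m⁻².
Energy balance: absorbed = emitted ⇒ πR²·S(1−A) = 4πR²·σT_eq⁴, so T_eq⁴ = S(1−A)/(4σ).
T_eq = [1.69 × 0.74 / (4 × 5.67×10⁻⁸)]^(1/4) = (5.50×10⁶)^(1/4) = 48.4 K.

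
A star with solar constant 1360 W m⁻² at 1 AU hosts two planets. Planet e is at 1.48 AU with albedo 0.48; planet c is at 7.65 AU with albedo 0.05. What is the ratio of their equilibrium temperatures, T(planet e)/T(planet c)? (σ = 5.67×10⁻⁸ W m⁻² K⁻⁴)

T₁/T₂ ≈ 1.956

T_eq = [S₀(1−A)/(4σd²)]^(1/4), so T ∝ (1−A)^(1/4) / √d.
T₁ = [1360×0.52/(4×5.67×10⁻⁸×1.48²)]^(1/4) = 194.24 K.
T₂ = [1360×0.95/(4×5.67×10⁻⁸×7.65²)]^(1/4) = 99.33 K.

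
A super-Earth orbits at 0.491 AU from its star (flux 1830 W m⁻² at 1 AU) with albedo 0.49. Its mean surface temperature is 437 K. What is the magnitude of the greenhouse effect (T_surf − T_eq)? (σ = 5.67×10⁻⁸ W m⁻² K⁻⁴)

S = 1830/0.491² = 7591 W m⁻².
T_eq = [S(1−A)/(4σ)]^(1/4) = [7591×0.51/(4×5.67×10⁻⁸)]^(1/4) = 361.5 K.
ΔT = T_surf − T_eq = 437 − 361.5.

ΔT ≈ 75.5 K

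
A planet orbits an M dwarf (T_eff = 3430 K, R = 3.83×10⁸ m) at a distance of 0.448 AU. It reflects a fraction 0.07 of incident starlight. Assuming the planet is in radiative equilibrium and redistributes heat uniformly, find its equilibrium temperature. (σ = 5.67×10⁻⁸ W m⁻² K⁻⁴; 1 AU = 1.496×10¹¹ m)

T_eq ≈ 180 K

d = 0.448 AU = 6.70×10¹⁰ m.
L = 4πR_⋆²σT_⋆⁴ = 4π(3.83×10⁸)² × 5.67×10⁻⁸ × (3430)⁴ = 1.45×10²⁵ W.
S = L/(4πd²) = 256 W m⁻².
Energy balance: absorbed = emitted ⇒ πR²·S(1−A) = 4πR²·σT_eq⁴, so T_eq⁴ = S(1−A)/(4σ).
T_eq = [256 × 0.93 / (4 × 5.67×10⁻⁸)]^(1/4) = (1.05×10⁹)^(1/4) = 180 K.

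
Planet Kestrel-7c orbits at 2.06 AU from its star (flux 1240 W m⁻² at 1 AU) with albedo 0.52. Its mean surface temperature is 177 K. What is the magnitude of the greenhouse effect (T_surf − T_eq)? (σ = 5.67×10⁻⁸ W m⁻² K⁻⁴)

ΔT ≈ 19.3 K

S = 1240/2.06² = 292.2 W m⁻².
T_eq = [S(1−A)/(4σ)]^(1/4) = [292.2×0.48/(4×5.67×10⁻⁸)]^(1/4) = 157.7 K.
ΔT = T_surf − T_eq = 177 − 157.7.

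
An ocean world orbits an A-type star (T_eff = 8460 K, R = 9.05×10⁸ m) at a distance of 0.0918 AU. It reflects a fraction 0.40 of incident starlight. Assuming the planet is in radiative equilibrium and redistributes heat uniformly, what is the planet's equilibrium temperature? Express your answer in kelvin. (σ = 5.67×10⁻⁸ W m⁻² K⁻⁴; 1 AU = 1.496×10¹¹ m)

T_eq ≈ 1350 K

d = 0.0918 AU = 1.37×10¹⁰ m.
L = 4πR_⋆²σT_⋆⁴ = 4π(9.05×10⁸)² × 5.67×10⁻⁸ × (8460)⁴ = 2.99×10²⁷ W.
S = L/(4πd²) = 1.26×10⁶ W m⁻².
Energy balance: absorbed = emitted ⇒ πR²·S(1−A) = 4πR²·σT_eq⁴, so T_eq⁴ = S(1−A)/(4σ).
T_eq = [1.26×10⁶ × 0.60 / (4 × 5.67×10⁻⁸)]^(1/4) = (3.34×10¹²)^(1/4) = 1350 K.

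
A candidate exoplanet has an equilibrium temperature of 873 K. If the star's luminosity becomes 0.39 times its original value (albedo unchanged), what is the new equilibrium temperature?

T_eq ∝ L^(1/4) · d^(−1/2).
T′ = 873 × 0.39^(1/4) = 690 K.

T_eq ≈ 690 K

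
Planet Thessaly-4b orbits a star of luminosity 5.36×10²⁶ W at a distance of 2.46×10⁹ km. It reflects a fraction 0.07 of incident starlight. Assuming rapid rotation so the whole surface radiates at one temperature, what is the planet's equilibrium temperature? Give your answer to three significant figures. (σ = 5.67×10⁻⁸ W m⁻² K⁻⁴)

T_eq ≈ 73.3 K

d = 2.46×10⁹ km = 2.46×10¹² m.
Flux: S = L/(4πd²) = 5.36×10²⁶/(4π×(2.46×10¹²)²) = 7.05 W m⁻².
Energy balance: absorbed = emitted ⇒ πR²·S(1−A) = 4πR²·σT_eq⁴, so T_eq⁴ = S(1−A)/(4σ).
T_eq = [7.05 × 0.93 / (4 × 5.67×10⁻⁸)]^(1/4) = (2.89×10⁷)^(1/4) = 73.3 K.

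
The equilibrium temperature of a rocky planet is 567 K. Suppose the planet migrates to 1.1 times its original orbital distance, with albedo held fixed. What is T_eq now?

T_eq ≈ 541 K

T_eq ∝ L^(1/4) · d^(−1/2).
T′ = 567 / 1.1^(1/2) = 541 K.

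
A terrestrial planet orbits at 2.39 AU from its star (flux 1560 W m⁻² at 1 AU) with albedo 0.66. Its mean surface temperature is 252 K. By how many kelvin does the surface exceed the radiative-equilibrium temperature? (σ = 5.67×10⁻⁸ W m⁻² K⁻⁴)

ΔT ≈ 109.8 K

S = 1560/2.39² = 273.1 W m⁻².
T_eq = [S(1−A)/(4σ)]^(1/4) = [273.1×0.34/(4×5.67×10⁻⁸)]^(1/4) = 142.2 K.
ΔT = T_surf − T_eq = 252 − 142.2.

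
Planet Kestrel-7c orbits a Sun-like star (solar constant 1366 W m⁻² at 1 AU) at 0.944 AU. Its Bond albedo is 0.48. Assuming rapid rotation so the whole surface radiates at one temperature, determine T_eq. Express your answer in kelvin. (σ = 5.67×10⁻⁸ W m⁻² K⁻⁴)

Flux at 0.944 AU: S = 1366/0.944² = 1530 W m⁻².
Energy balance: absorbed = emitted ⇒ πR²·S(1−A) = 4πR²·σT_eq⁴, so T_eq⁴ = S(1−A)/(4σ).
T_eq = [1530 × 0.52 / (4 × 5.67×10⁻⁸)]^(1/4) = (3.51×10⁹)^(1/4) = 243 K.

T_eq ≈ 243 K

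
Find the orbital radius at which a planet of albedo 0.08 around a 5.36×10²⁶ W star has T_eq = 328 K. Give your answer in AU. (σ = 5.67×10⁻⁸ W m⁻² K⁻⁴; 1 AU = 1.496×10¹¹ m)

d ≈ 0.817 AU

From T_eq⁴ = L(1−A)/(16πσd²): d = √[L(1−A)/(16πσT_eq⁴)].
d = √[5.36×10²⁶ × 0.92 / (16π × 5.67×10⁻⁸ × (328)⁴)] = 1.22×10¹¹ m = 0.817 AU.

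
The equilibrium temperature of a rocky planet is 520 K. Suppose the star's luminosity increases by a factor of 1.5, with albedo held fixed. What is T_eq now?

T_eq ∝ L^(1/4) · d^(−1/2).
T′ = 520 × 1.5^(1/4) = 575 K.

T_eq ≈ 575 K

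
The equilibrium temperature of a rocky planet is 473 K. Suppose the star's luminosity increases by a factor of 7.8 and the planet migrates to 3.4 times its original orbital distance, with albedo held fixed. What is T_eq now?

T_eq ≈ 429 K

T_eq ∝ L^(1/4) · d^(−1/2).
T′ = 473 × 7.8^(1/4) / 3.4^(1/2) = 429 K.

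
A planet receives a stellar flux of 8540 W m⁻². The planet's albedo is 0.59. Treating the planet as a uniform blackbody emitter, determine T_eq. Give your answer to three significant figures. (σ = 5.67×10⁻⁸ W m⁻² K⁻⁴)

Energy balance: absorbed = emitted ⇒ πR²·S(1−A) = 4πR²·σT_eq⁴, so T_eq⁴ = S(1−A)/(4σ).
T_eq = [8540 × 0.41 / (4 × 5.67×10⁻⁸)]^(1/4) = (1.54×10¹⁰)^(1/4) = 352 K.

T_eq ≈ 352 K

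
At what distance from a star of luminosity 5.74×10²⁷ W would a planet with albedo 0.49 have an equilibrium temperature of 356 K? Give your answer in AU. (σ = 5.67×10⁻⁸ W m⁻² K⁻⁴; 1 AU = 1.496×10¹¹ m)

From T_eq⁴ = L(1−A)/(16πσd²): d = √[L(1−A)/(16πσT_eq⁴)].
d = √[5.74×10²⁷ × 0.51 / (16π × 5.67×10⁻⁸ × (356)⁴)] = 2.53×10¹¹ m = 1.69 AU.

d ≈ 1.69 AU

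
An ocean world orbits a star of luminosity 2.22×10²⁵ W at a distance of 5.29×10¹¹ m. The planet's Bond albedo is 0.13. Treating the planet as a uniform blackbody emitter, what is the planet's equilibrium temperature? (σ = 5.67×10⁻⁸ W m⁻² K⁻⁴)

T_eq ≈ 70.1 K

Flux: S = L/(4πd²) = 2.22×10²⁵/(4π×(5.29×10¹¹)²) = 6.31 W m⁻².
Energy balance: absorbed = emitted ⇒ πR²·S(1−A) = 4πR²·σT_eq⁴, so T_eq⁴ = S(1−A)/(4σ).
T_eq = [6.31 × 0.87 / (4 × 5.67×10⁻⁸)]^(1/4) = (2.42×10⁷)^(1/4) = 70.1 K.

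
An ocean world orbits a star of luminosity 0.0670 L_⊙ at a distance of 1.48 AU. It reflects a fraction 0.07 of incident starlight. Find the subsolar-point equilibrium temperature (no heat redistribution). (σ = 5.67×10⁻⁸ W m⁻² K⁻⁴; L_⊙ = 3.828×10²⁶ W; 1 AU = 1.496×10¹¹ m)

d = 1.48 AU = 2.21×10¹¹ m.
L = 0.0670 × 3.828×10²⁶ = 2.56×10²⁵ W.
Flux: S = L/(4πd²) = 2.56×10²⁵/(4π×(2.21×10¹¹)²) = 41.6 W m⁻².
At the subsolar point the surface absorbs S(1−A) and emits σT⁴ per unit area — no factor of 4, since only the local patch is in balance.
T = [41.6 × 0.93 / 5.67×10⁻⁸]^(1/4) = (6.83×10⁸)^(1/4) = 162 K.

T_ss ≈ 162 K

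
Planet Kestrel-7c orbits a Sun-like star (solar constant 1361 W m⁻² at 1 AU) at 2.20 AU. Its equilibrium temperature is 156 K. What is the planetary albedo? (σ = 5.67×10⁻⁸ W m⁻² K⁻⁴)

Flux at 2.20 AU: S = 1361/2.20² = 281 W m⁻².
From T_eq⁴ = S(1−A)/(4σ): 1−A = 4σT_eq⁴/S.
1−A = 4 × 5.67×10⁻⁸ × (156)⁴ / 281 = 0.478.

A ≈ 0.52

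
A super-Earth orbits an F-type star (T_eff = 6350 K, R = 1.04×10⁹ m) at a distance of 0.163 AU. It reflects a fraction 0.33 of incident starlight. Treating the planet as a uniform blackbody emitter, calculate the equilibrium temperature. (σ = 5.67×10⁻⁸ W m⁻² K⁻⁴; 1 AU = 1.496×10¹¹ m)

T_eq ≈ 839 K

d = 0.163 AU = 2.44×10¹⁰ m.
L = 4πR_⋆²σT_⋆⁴ = 4π(1.04×10⁹)² × 5.67×10⁻⁸ × (6350)⁴ = 1.25×10²⁷ W.
S = L/(4πd²) = 1.68×10⁵ W m⁻².
Energy balance: absorbed = emitted ⇒ πR²·S(1−A) = 4πR²·σT_eq⁴, so T_eq⁴ = S(1−A)/(4σ).
T_eq = [1.68×10⁵ × 0.67 / (4 × 5.67×10⁻⁸)]^(1/4) = (4.95×10¹¹)^(1/4) = 839 K.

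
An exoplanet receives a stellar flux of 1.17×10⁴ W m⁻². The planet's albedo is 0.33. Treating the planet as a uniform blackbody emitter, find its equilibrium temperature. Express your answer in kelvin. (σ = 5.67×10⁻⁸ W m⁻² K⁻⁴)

T_eq ≈ 431 K

Energy balance: absorbed = emitted ⇒ πR²·S(1−A) = 4πR²·σT_eq⁴, so T_eq⁴ = S(1−A)/(4σ).
T_eq = [1.17×10⁴ × 0.67 / (4 × 5.67×10⁻⁸)]^(1/4) = (3.46×10¹⁰)^(1/4) = 431 K.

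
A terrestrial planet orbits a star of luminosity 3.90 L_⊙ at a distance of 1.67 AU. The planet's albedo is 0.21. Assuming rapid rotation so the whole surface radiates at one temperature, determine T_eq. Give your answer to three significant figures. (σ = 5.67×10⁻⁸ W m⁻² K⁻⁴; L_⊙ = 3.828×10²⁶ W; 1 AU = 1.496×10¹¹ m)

d = 1.67 AU = 2.50×10¹¹ m.
L = 3.90 × 3.828×10²⁶ = 1.49×10²⁷ W.
Flux: S = L/(4πd²) = 1.49×10²⁷/(4π×(2.50×10¹¹)²) = 1900 W m⁻².
Energy balance: absorbed = emitted ⇒ πR²·S(1−A) = 4πR²·σT_eq⁴, so T_eq⁴ = S(1−A)/(4σ).
T_eq = [1900 × 0.79 / (4 × 5.67×10⁻⁸)]^(1/4) = (6.63×10⁹)^(1/4) = 285 K.

T_eq ≈ 285 K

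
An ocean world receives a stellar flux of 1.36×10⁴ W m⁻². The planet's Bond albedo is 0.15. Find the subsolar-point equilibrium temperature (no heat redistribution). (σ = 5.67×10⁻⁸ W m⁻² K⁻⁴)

At the subsolar point the surface absorbs S(1−A) and emits σT⁴ per unit area — no factor of 4, since only the local patch is in balance.
T = [1.36×10⁴ × 0.85 / 5.67×10⁻⁸]^(1/4) = (2.04×10¹¹)^(1/4) = 672 K.

T_ss ≈ 672 K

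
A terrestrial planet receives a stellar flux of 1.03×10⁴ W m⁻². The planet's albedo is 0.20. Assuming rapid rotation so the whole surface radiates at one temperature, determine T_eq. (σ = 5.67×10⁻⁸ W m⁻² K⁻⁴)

Energy balance: absorbed = emitted ⇒ πR²·S(1−A) = 4πR²·σT_eq⁴, so T_eq⁴ = S(1−A)/(4σ).
T_eq = [1.03×10⁴ × 0.80 / (4 × 5.67×10⁻⁸)]^(1/4) = (3.63×10¹⁰)^(1/4) = 437 K.

T_eq ≈ 437 K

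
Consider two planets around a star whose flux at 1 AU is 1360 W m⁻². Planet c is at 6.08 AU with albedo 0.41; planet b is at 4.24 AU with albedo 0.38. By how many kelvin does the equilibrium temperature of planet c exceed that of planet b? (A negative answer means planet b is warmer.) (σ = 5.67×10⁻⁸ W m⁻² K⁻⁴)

ΔT ≈ -21.0 K

T_eq = [S₀(1−A)/(4σd²)]^(1/4), so T ∝ (1−A)^(1/4) / √d.
T₁ = [1360×0.59/(4×5.67×10⁻⁸×6.08²)]^(1/4) = 98.91 K.
T₂ = [1360×0.62/(4×5.67×10⁻⁸×4.24²)]^(1/4) = 119.92 K.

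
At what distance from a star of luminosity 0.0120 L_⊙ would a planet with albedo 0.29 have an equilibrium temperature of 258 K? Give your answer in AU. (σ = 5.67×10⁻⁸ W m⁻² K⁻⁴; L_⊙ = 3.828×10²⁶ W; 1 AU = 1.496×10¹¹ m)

L = 0.0120 × 3.828×10²⁶ = 4.59×10²⁴ W.
From T_eq⁴ = L(1−A)/(16πσd²): d = √[L(1−A)/(16πσT_eq⁴)].
d = √[4.59×10²⁴ × 0.71 / (16π × 5.67×10⁻⁸ × (258)⁴)] = 1.61×10¹⁰ m = 0.107 AU.

d ≈ 0.107 AU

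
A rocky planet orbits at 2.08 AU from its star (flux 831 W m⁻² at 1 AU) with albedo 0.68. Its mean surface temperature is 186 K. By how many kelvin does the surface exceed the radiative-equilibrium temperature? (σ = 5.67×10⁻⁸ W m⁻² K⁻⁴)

S = 831/2.08² = 192.1 W m⁻².
T_eq = [S(1−A)/(4σ)]^(1/4) = [192.1×0.32/(4×5.67×10⁻⁸)]^(1/4) = 128.3 K.
ΔT = T_surf − T_eq = 186 − 128.3.

ΔT ≈ 57.7 K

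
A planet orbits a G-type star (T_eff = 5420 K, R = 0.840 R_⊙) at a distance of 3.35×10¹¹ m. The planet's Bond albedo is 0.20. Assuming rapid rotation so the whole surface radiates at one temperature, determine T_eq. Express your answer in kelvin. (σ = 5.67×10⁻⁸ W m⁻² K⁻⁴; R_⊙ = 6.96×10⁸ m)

T_eq ≈ 151 K

R_⋆ = 0.840 × 6.96×10⁸ = 5.85×10⁸ m.
L = 4πR_⋆²σT_⋆⁴ = 4π(5.85×10⁸)² × 5.67×10⁻⁸ × (5420)⁴ = 2.10×10²⁶ W.
S = L/(4πd²) = 149 W m⁻².
Energy balance: absorbed = emitted ⇒ πR²·S(1−A) = 4πR²·σT_eq⁴, so T_eq⁴ = S(1−A)/(4σ).
T_eq = [149 × 0.80 / (4 × 5.67×10⁻⁸)]^(1/4) = (5.26×10⁸)^(1/4) = 151 K.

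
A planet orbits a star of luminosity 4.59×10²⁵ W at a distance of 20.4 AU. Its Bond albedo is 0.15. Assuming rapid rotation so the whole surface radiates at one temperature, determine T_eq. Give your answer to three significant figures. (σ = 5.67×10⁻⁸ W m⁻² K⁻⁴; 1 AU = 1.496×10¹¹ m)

d = 20.4 AU = 3.05×10¹² m.
Flux: S = L/(4πd²) = 4.59×10²⁵/(4π×(3.05×10¹²)²) = 0.392 W m⁻².
Energy balance: absorbed = emitted ⇒ πR²·S(1−A) = 4πR²·σT_eq⁴, so T_eq⁴ = S(1−A)/(4σ).
T_eq = [0.392 × 0.85 / (4 × 5.67×10⁻⁸)]^(1/4) = (1.47×10⁶)^(1/4) = 34.8 K.

T_eq ≈ 34.8 K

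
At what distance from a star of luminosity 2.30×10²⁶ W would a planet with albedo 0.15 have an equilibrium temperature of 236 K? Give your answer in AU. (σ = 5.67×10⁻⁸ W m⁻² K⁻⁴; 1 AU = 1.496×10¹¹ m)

From T_eq⁴ = L(1−A)/(16πσd²): d = √[L(1−A)/(16πσT_eq⁴)].
d = √[2.30×10²⁶ × 0.85 / (16π × 5.67×10⁻⁸ × (236)⁴)] = 1.49×10¹¹ m = 0.994 AU.

d ≈ 0.994 AU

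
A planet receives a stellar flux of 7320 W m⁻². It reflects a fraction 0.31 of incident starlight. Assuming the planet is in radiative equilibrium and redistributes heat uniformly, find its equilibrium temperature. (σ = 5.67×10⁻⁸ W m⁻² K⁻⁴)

Energy balance: absorbed = emitted ⇒ πR²·S(1−A) = 4πR²·σT_eq⁴, so T_eq⁴ = S(1−A)/(4σ).
T_eq = [7320 × 0.69 / (4 × 5.67×10⁻⁸)]^(1/4) = (2.23×10¹⁰)^(1/4) = 386 K.

T_eq ≈ 386 K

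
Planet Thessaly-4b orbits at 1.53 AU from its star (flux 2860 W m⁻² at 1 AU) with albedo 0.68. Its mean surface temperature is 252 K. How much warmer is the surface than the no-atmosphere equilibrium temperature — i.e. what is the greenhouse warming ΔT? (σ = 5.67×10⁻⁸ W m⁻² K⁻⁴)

S = 2860/1.53² = 1222 W m⁻².
T_eq = [S(1−A)/(4σ)]^(1/4) = [1222×0.32/(4×5.67×10⁻⁸)]^(1/4) = 203.8 K.
ΔT = T_surf − T_eq = 252 − 203.8.

ΔT ≈ 48.2 K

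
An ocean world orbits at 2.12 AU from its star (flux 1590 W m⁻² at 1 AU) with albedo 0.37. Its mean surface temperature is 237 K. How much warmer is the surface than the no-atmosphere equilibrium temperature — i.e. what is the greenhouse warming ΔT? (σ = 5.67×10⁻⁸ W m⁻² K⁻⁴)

ΔT ≈ 59.9 K

S = 1590/2.12² = 353.8 W m⁻².
T_eq = [S(1−A)/(4σ)]^(1/4) = [353.8×0.63/(4×5.67×10⁻⁸)]^(1/4) = 177.1 K.
ΔT = T_surf − T_eq = 237 − 177.1.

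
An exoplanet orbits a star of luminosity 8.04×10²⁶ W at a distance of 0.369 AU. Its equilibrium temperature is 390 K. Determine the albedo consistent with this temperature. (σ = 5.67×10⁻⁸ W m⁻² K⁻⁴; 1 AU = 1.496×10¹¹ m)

A ≈ 0.75

d = 0.369 AU = 5.52×10¹⁰ m.
Flux: S = L/(4πd²) = 8.04×10²⁶/(4π×(5.52×10¹⁰)²) = 2.10×10⁴ W m⁻².
From T_eq⁴ = S(1−A)/(4σ): 1−A = 4σT_eq⁴/S.
1−A = 4 × 5.67×10⁻⁸ × (390)⁴ / 2.10×10⁴ = 0.250.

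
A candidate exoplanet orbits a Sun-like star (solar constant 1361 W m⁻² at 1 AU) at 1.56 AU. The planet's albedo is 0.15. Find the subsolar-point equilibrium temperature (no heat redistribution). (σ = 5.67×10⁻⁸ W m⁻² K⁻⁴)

Flux at 1.56 AU: S = 1361/1.56² = 559 W m⁻².
At the subsolar point the surface absorbs S(1−A) and emits σT⁴ per unit area — no factor of 4, since only the local patch is in balance.
T = [559 × 0.85 / 5.67×10⁻⁸]^(1/4) = (8.38×10⁹)^(1/4) = 303 K.

T_ss ≈ 303 K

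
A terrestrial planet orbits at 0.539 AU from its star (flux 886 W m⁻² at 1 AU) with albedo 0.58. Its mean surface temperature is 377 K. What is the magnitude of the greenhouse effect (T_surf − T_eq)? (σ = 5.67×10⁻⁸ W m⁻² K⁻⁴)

ΔT ≈ 102.9 K

S = 886/0.539² = 3050 W m⁻².
T_eq = [S(1−A)/(4σ)]^(1/4) = [3050×0.42/(4×5.67×10⁻⁸)]^(1/4) = 274.1 K.
ΔT = T_surf − T_eq = 377 − 274.1.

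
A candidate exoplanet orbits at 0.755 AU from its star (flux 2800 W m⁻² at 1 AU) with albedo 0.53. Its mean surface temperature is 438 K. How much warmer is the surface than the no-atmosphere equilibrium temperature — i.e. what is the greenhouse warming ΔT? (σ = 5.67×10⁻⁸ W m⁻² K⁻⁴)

ΔT ≈ 120.4 K

S = 2800/0.755² = 4912 W m⁻².
T_eq = [S(1−A)/(4σ)]^(1/4) = [4912×0.47/(4×5.67×10⁻⁸)]^(1/4) = 317.6 K.
ΔT = T_surf − T_eq = 438 − 317.6.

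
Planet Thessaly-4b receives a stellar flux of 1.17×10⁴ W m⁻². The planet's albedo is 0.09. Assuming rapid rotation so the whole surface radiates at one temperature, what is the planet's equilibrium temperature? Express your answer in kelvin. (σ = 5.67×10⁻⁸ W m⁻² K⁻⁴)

T_eq ≈ 465 K

Energy balance: absorbed = emitted ⇒ πR²·S(1−A) = 4πR²·σT_eq⁴, so T_eq⁴ = S(1−A)/(4σ).
T_eq = [1.17×10⁴ × 0.91 / (4 × 5.67×10⁻⁸)]^(1/4) = (4.69×10¹⁰)^(1/4) = 465 K.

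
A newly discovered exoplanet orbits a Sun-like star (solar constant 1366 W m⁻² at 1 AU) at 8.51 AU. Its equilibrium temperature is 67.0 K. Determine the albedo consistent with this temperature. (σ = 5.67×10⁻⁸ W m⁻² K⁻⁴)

A ≈ 0.76

Flux at 8.51 AU: S = 1366/8.51² = 18.9 W m⁻².
From T_eq⁴ = S(1−A)/(4σ): 1−A = 4σT_eq⁴/S.
1−A = 4 × 5.67×10⁻⁸ × (67.0)⁴ / 18.9 = 0.242.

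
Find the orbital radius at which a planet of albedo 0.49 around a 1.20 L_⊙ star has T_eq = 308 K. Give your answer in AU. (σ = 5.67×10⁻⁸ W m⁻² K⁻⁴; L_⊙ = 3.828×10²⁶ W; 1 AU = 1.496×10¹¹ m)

d ≈ 0.639 AU

L = 1.20 × 3.828×10²⁶ = 4.59×10²⁶ W.
From T_eq⁴ = L(1−A)/(16πσd²): d = √[L(1−A)/(16πσT_eq⁴)].
d = √[4.59×10²⁶ × 0.51 / (16π × 5.67×10⁻⁸ × (308)⁴)] = 9.56×10¹⁰ m = 0.639 AU.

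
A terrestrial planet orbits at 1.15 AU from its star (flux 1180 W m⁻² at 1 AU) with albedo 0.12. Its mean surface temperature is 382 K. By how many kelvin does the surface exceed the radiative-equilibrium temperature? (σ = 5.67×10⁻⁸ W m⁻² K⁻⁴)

S = 1180/1.15² = 892.2 W m⁻².
T_eq = [S(1−A)/(4σ)]^(1/4) = [892.2×0.88/(4×5.67×10⁻⁸)]^(1/4) = 242.6 K.
ΔT = T_surf − T_eq = 382 − 242.6.

ΔT ≈ 139.4 K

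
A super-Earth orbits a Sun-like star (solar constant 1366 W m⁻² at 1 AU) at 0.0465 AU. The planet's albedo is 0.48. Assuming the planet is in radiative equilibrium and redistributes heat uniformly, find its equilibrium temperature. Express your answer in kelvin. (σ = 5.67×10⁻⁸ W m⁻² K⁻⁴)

T_eq ≈ 1100 K

Flux at 0.0465 AU: S = 1366/0.0465² = 6.32×10⁵ W m⁻².
Energy balance: absorbed = emitted ⇒ πR²·S(1−A) = 4πR²·σT_eq⁴, so T_eq⁴ = S(1−A)/(4σ).
T_eq = [6.32×10⁵ × 0.52 / (4 × 5.67×10⁻⁸)]^(1/4) = (1.45×10¹²)^(1/4) = 1100 K.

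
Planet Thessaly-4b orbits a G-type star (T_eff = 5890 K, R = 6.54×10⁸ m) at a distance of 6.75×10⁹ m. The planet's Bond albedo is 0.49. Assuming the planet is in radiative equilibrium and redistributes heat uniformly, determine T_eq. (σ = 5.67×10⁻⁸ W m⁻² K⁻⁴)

T_eq ≈ 1100 K

L = 4πR_⋆²σT_⋆⁴ = 4π(6.54×10⁸)² × 5.67×10⁻⁸ × (5890)⁴ = 3.67×10²⁶ W.
S = L/(4πd²) = 6.41×10⁵ W m⁻².
Energy balance: absorbed = emitted ⇒ πR²·S(1−A) = 4πR²·σT_eq⁴, so T_eq⁴ = S(1−A)/(4σ).
T_eq = [6.41×10⁵ × 0.51 / (4 × 5.67×10⁻⁸)]^(1/4) = (1.44×10¹²)^(1/4) = 1100 K.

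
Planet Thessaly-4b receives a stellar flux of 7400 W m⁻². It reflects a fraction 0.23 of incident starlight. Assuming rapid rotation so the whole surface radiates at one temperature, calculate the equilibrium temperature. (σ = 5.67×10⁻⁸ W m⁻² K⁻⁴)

Energy balance: absorbed = emitted ⇒ πR²·S(1−A) = 4πR²·σT_eq⁴, so T_eq⁴ = S(1−A)/(4σ).
T_eq = [7400 × 0.77 / (4 × 5.67×10⁻⁸)]^(1/4) = (2.51×10¹⁰)^(1/4) = 398 K.

T_eq ≈ 398 K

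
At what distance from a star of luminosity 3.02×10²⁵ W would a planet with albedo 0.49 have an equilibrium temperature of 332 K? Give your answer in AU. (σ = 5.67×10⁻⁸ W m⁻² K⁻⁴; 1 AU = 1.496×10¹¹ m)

From T_eq⁴ = L(1−A)/(16πσd²): d = √[L(1−A)/(16πσT_eq⁴)].
d = √[3.02×10²⁵ × 0.51 / (16π × 5.67×10⁻⁸ × (332)⁴)] = 2.11×10¹⁰ m = 0.141 AU.

d ≈ 0.141 AU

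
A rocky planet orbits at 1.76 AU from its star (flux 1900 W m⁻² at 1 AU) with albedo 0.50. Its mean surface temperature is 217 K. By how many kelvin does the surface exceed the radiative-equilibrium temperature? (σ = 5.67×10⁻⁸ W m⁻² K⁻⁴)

S = 1900/1.76² = 613.4 W m⁻².
T_eq = [S(1−A)/(4σ)]^(1/4) = [613.4×0.50/(4×5.67×10⁻⁸)]^(1/4) = 191.8 K.
ΔT = T_surf − T_eq = 217 − 191.8.

ΔT ≈ 25.2 K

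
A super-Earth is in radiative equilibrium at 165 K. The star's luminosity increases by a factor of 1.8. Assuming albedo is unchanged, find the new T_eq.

T_eq ∝ L^(1/4) · d^(−1/2).
T′ = 165 × 1.8^(1/4) = 191 K.

T_eq ≈ 191 K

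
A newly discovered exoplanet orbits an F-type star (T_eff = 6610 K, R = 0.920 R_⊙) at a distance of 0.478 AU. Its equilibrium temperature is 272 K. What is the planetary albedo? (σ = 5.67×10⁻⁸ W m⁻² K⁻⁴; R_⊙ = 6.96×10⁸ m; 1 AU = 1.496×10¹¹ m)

R_⋆ = 0.920 × 6.96×10⁸ = 6.40×10⁸ m.
d = 0.478 AU = 7.15×10¹⁰ m.
L = 4πR_⋆²σT_⋆⁴ = 4π(6.40×10⁸)² × 5.67×10⁻⁸ × (6610)⁴ = 5.58×10²⁶ W.
S = L/(4πd²) = 8680 W m⁻².
From T_eq⁴ = S(1−A)/(4σ): 1−A = 4σT_eq⁴/S.
1−A = 4 × 5.67×10⁻⁸ × (272)⁴ / 8680 = 0.143.

A ≈ 0.86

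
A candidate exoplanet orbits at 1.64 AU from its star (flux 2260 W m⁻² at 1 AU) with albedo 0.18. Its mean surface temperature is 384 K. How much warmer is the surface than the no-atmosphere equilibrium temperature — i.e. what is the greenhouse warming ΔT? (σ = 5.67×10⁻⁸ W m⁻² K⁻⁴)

ΔT ≈ 149.2 K

S = 2260/1.64² = 840.3 W m⁻².
T_eq = [S(1−A)/(4σ)]^(1/4) = [840.3×0.82/(4×5.67×10⁻⁸)]^(1/4) = 234.8 K.
ΔT = T_surf − T_eq = 384 − 234.8.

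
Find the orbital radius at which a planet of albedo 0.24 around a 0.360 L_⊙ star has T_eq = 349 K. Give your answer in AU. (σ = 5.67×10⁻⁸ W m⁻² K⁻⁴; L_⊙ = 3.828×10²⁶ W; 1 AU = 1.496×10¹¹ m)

d ≈ 0.333 AU

L = 0.360 × 3.828×10²⁶ = 1.38×10²⁶ W.
From T_eq⁴ = L(1−A)/(16πσd²): d = √[L(1−A)/(16πσT_eq⁴)].
d = √[1.38×10²⁶ × 0.76 / (16π × 5.67×10⁻⁸ × (349)⁴)] = 4.98×10¹⁰ m = 0.333 AU.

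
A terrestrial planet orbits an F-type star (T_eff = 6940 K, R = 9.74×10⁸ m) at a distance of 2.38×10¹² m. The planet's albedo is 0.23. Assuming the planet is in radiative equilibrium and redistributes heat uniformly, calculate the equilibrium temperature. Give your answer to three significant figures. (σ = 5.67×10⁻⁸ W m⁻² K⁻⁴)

T_eq ≈ 93.0 K

L = 4πR_⋆²σT_⋆⁴ = 4π(9.74×10⁸)² × 5.67×10⁻⁸ × (6940)⁴ = 1.57×10²⁷ W.
S = L/(4πd²) = 22.0 W m⁻².
Energy balance: absorbed = emitted ⇒ πR²·S(1−A) = 4πR²·σT_eq⁴, so T_eq⁴ = S(1−A)/(4σ).
T_eq = [22.0 × 0.77 / (4 × 5.67×10⁻⁸)]^(1/4) = (7.48×10⁷)^(1/4) = 93.0 K.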